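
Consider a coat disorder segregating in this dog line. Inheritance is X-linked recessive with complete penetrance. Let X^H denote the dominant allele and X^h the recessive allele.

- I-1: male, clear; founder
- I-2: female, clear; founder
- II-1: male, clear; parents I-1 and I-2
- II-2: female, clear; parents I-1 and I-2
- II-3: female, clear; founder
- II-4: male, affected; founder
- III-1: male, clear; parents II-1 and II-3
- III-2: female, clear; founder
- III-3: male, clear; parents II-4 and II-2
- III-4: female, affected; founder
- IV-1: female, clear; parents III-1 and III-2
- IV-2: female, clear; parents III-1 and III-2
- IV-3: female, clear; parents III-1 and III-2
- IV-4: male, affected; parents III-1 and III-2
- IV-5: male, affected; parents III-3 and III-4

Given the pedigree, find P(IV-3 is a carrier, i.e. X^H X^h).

III-1 is clear, so III-1 is X^H Y.
III-2 is clear so carries H and passed h to IV-4 (X^h Y), so III-2 is X^H X^h.
Their cross gives offspring ratios 1/2 X^H X^H : 1/2 X^H X^h. Conditioning on IV-3 being clear, P(X^H X^h) = 1/2 / 1 = 1/2.

1/2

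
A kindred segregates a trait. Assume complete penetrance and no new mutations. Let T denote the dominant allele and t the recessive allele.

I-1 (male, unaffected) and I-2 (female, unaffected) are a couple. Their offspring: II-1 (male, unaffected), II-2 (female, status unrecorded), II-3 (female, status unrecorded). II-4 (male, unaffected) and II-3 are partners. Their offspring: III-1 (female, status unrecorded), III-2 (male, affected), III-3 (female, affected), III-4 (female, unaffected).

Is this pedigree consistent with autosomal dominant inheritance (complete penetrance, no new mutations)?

No assignment of genotypes under autosomal dominant satisfies every parent–offspring relationship, so the pedigree is inconsistent.

No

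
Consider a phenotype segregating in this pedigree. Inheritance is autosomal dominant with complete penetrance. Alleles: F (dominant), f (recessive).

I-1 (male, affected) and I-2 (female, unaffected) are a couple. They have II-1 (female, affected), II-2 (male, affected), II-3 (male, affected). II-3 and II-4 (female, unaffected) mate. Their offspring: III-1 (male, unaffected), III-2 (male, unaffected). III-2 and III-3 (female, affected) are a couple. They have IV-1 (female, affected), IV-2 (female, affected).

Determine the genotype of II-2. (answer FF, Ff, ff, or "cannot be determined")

Ff

From phenotype alone, II-2 is FF or Ff.
II-2 is affected so carries F and received f from I-2 (ff), so II-2 is Ff.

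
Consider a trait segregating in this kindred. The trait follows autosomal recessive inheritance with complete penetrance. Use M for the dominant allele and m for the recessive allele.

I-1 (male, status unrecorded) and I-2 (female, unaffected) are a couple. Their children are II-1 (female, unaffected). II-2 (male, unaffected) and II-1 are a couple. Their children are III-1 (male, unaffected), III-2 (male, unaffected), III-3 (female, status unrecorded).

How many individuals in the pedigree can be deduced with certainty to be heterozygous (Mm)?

0

No individual's genotype is forced to Mm by the pedigree, so the count is 0.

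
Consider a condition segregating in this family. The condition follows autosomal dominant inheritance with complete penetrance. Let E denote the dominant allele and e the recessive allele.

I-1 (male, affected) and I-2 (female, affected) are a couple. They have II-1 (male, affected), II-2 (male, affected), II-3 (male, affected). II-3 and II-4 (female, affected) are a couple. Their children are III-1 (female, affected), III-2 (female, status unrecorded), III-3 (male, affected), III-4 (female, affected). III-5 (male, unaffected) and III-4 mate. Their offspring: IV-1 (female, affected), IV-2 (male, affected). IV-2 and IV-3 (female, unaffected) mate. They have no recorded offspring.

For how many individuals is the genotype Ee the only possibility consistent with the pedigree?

2

Obligate heterozygotes: IV-1 is affected so carries E and received e from III-5 (ee), so IV-1 is Ee; IV-2 is affected so carries E and received e from III-5 (ee), so IV-2 is Ee.
Every other individual is either homozygous by phenotype or has at least one consistent homozygous assignment, so the count is 2.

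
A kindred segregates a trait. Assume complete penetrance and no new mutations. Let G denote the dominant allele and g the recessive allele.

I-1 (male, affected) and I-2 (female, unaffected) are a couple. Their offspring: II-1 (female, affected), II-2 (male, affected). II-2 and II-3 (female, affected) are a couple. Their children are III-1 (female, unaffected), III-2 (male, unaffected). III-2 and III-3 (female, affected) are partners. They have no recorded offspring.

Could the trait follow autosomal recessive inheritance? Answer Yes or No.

Under autosomal recessive, III-1 (unaffected, female) cannot arise from II-2 (affected) × II-3 (affected).

No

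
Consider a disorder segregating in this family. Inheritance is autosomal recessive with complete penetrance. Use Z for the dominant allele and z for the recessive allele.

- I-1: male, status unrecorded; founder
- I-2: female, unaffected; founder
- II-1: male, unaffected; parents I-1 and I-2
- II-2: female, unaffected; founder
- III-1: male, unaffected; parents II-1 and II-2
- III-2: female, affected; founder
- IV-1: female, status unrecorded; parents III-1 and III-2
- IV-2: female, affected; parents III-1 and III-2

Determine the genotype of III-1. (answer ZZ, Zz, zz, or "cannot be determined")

From phenotype alone, III-1 is ZZ or Zz.
III-1 is unaffected so carries Z and passed z to IV-2 (zz), so III-1 is Zz.

Zz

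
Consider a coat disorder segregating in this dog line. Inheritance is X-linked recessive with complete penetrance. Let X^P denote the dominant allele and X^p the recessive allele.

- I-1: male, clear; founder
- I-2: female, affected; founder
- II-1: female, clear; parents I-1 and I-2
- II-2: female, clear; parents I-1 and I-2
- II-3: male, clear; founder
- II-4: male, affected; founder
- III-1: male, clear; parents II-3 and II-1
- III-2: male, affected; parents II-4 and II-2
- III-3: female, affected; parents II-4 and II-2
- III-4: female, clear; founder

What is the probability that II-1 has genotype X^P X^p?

II-1 is clear so carries P and received p from I-2 (X^p X^p), so II-1 is X^P X^p, giving P(X^P X^p) = 1.

1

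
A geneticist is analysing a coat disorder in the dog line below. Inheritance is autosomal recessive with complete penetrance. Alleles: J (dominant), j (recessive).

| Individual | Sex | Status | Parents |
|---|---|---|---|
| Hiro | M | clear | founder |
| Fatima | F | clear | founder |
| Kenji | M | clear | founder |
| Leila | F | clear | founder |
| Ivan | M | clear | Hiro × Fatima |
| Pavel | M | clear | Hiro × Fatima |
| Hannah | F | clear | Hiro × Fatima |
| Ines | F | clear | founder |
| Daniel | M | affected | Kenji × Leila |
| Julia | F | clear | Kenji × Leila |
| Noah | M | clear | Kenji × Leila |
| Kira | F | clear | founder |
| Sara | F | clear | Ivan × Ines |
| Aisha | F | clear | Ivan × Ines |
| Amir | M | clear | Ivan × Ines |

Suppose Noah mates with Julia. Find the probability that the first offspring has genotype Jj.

4/9

Kenji is clear so carries J and passed j to Daniel (jj), so Kenji is Jj.
Leila is clear so carries J and passed j to Daniel (jj), so Leila is Jj.
Noah is a clear offspring of Kenji (Jj) × Leila (Jj), whose cross gives 1/4 JJ : 1/2 Jj : 1/4 jj; conditioning on being clear, Noah is JJ with probability 1/3, Jj with probability 2/3.
Julia is a clear offspring of Kenji (Jj) × Leila (Jj), whose cross gives 1/4 JJ : 1/2 Jj : 1/4 jj; conditioning on being clear, Julia is JJ with probability 1/3, Jj with probability 2/3.
Summing over parental genotype combinations, P(offspring has genotype Jj) = 2/9·1/2 + 2/9·1/2 + 4/9·1/2 = 4/9.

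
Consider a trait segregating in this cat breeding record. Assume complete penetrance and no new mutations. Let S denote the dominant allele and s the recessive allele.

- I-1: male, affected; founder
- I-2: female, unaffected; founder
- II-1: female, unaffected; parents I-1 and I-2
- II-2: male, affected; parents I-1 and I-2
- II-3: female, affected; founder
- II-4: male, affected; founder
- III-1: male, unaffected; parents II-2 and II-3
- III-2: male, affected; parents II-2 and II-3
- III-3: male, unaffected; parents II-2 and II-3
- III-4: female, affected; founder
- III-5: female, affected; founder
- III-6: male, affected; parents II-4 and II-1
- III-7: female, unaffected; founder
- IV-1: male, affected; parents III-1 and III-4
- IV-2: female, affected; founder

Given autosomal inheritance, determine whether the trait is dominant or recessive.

II-2 and II-3 are both affected yet have an unaffected child III-1. Under a recessive model two affected parents are homozygous and every child would be affected, so the trait cannot be recessive.

dominant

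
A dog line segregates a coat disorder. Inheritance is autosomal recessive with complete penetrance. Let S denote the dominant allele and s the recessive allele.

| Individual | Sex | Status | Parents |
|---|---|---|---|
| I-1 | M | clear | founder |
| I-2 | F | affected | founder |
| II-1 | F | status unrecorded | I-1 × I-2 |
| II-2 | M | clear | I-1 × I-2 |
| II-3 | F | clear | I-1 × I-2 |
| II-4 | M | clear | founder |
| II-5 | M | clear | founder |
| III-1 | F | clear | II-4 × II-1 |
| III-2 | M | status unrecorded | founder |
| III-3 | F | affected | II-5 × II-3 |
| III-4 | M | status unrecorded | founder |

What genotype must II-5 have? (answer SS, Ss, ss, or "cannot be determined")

From phenotype alone, II-5 is SS or Ss.
II-5 is clear so carries S and passed s to III-3 (ss), so II-5 is Ss.

Ss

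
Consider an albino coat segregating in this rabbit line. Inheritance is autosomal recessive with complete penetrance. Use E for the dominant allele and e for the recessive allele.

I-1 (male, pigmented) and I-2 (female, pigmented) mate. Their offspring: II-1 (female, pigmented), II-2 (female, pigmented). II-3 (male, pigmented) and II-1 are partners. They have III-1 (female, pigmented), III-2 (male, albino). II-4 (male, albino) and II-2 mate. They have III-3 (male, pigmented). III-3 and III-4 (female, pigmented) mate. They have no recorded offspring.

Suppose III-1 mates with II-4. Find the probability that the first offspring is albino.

1/3

II-3 is pigmented so carries E and passed e to III-2 (ee), so II-3 is Ee.
II-1 is pigmented so carries E and passed e to III-2 (ee), so II-1 is Ee.
III-1 is a pigmented offspring of II-3 (Ee) × II-1 (Ee), whose cross gives 1/4 EE : 1/2 Ee : 1/4 ee; conditioning on being pigmented, III-1 is EE with probability 1/3, Ee with probability 2/3.
II-4 is albino, so II-4 is ee.
Summing over parental genotype combinations, P(offspring is albino) = 2/3·1/2 = 1/3.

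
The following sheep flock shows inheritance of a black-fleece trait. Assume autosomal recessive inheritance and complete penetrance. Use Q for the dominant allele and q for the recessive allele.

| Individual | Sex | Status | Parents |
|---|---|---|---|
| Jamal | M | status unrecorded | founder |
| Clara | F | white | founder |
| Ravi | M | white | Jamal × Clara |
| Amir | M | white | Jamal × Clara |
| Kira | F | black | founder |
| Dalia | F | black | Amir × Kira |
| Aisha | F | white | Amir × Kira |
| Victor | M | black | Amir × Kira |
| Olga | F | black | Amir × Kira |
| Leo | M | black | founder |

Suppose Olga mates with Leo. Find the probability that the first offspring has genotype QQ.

Olga is black, so Olga is qq.
Leo is black, so Leo is qq.
The cross gives 1 qq, so P(offspring has genotype QQ) = 0.

0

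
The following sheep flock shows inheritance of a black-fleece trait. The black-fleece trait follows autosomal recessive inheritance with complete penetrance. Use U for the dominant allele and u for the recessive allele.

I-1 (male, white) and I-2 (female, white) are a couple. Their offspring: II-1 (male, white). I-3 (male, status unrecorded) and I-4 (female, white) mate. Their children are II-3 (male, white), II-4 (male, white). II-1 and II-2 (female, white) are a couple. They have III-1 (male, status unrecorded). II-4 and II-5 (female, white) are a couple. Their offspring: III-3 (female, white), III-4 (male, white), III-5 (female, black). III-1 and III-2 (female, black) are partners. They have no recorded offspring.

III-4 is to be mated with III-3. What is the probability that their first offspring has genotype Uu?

II-4 is white so carries U and passed u to III-5 (uu), so II-4 is Uu.
II-5 is white so carries U and passed u to III-5 (uu), so II-5 is Uu.
III-4 is a white offspring of II-4 (Uu) × II-5 (Uu), whose cross gives 1/4 UU : 1/2 Uu : 1/4 uu; conditioning on being white, III-4 is UU with probability 1/3, Uu with probability 2/3.
III-3 is a white offspring of II-4 (Uu) × II-5 (Uu), whose cross gives 1/4 UU : 1/2 Uu : 1/4 uu; conditioning on being white, III-3 is UU with probability 1/3, Uu with probability 2/3.
Summing over parental genotype combinations, P(offspring has genotype Uu) = 2/9·1/2 + 2/9·1/2 + 4/9·1/2 = 4/9.

4/9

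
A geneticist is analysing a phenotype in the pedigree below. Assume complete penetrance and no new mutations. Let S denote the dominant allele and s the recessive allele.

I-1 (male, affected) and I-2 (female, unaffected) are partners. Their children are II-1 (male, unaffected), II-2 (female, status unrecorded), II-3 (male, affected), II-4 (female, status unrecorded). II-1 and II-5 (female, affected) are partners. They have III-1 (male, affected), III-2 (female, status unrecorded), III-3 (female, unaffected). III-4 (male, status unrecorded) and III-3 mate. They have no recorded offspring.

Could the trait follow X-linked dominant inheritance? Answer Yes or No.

Under X-linked dominant, II-3 (affected, male) cannot arise from I-1 (affected) × I-2 (unaffected).

No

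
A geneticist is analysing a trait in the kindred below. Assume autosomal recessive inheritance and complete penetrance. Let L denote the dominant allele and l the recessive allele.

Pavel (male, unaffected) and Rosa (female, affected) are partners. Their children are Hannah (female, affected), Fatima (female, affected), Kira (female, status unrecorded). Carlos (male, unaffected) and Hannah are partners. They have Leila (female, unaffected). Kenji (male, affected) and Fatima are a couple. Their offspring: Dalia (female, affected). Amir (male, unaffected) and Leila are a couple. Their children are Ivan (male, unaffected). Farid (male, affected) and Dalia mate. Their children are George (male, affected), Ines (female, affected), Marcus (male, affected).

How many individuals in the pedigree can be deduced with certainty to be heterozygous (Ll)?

Obligate heterozygotes: Pavel is unaffected so carries L and passed l to Hannah (ll), so Pavel is Ll; Leila is unaffected so carries L and received l from Hannah (ll), so Leila is Ll.
Every other individual is either homozygous by phenotype or has at least one consistent homozygous assignment, so the count is 2.

2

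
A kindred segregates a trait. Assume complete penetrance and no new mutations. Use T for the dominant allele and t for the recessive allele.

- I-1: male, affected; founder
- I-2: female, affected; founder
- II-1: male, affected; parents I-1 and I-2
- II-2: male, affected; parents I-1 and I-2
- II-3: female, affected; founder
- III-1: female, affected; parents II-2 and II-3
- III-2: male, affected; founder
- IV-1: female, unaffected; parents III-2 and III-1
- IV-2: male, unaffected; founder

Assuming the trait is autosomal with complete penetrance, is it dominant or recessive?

III-2 and III-1 are both affected yet have an unaffected child IV-1. Under a recessive model two affected parents are homozygous and every child would be affected, so the trait cannot be recessive.

dominant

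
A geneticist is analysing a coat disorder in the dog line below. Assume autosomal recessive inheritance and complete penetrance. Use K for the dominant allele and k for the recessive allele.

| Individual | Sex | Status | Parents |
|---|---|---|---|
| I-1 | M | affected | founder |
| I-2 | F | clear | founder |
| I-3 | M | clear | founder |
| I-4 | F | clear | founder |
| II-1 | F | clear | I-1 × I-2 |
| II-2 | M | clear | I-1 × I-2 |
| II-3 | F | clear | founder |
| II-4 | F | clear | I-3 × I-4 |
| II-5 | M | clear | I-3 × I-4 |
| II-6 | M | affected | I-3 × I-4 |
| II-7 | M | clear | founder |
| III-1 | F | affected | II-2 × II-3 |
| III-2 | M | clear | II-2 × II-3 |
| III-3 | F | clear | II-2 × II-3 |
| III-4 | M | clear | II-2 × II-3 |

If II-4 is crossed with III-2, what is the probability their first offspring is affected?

I-3 is clear so carries K and passed k to II-6 (kk), so I-3 is Kk.
I-4 is clear so carries K and passed k to II-6 (kk), so I-4 is Kk.
II-4 is a clear offspring of I-3 (Kk) × I-4 (Kk), whose cross gives 1/4 KK : 1/2 Kk : 1/4 kk; conditioning on being clear, II-4 is KK with probability 1/3, Kk with probability 2/3.
II-2 is clear so carries K and received k from I-1 (kk), so II-2 is Kk.
II-3 is clear so carries K and passed k to III-1 (kk), so II-3 is Kk.
III-2 is a clear offspring of II-2 (Kk) × II-3 (Kk), whose cross gives 1/4 KK : 1/2 Kk : 1/4 kk; conditioning on being clear, III-2 is KK with probability 1/3, Kk with probability 2/3.
Summing over parental genotype combinations, P(offspring is affected) = 4/9·1/4 = 1/9.

1/9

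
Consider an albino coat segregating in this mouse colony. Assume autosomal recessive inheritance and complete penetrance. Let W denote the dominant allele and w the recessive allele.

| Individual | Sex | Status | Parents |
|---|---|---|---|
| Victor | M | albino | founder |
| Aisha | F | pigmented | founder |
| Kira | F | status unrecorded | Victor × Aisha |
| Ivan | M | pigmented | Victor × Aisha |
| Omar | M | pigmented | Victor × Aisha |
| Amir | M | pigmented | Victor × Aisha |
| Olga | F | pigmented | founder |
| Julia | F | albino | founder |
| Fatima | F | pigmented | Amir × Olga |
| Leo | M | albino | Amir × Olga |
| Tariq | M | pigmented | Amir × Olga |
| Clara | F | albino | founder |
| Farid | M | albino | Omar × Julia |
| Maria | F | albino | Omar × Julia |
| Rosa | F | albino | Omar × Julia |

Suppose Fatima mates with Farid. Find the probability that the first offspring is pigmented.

2/3

Amir is pigmented so carries W and received w from Victor (ww), so Amir is Ww.
Olga is pigmented so carries W and passed w to Leo (ww), so Olga is Ww.
Fatima is a pigmented offspring of Amir (Ww) × Olga (Ww), whose cross gives 1/4 WW : 1/2 Ww : 1/4 ww; conditioning on being pigmented, Fatima is WW with probability 1/3, Ww with probability 2/3.
Farid is albino, so Farid is ww.
Summing over parental genotype combinations, P(offspring is pigmented) = 1/3·1 + 2/3·1/2 = 2/3.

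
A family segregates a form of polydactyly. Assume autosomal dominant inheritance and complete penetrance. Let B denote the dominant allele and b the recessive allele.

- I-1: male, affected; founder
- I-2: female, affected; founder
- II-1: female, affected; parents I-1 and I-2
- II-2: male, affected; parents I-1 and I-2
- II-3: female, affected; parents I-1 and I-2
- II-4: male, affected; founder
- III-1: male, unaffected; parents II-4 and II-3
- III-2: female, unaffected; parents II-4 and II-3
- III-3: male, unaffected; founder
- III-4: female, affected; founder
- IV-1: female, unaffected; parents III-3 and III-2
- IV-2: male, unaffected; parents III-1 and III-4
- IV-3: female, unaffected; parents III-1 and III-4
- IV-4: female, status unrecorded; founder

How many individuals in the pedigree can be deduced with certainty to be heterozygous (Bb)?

Obligate heterozygotes: II-3 is affected so carries B and passed b to III-1 (bb), so II-3 is Bb; II-4 is affected so carries B and passed b to III-1 (bb), so II-4 is Bb; III-4 is affected so carries B and passed b to IV-2 (bb), so III-4 is Bb.
Every other individual is either homozygous by phenotype or has at least one consistent homozygous assignment, so the count is 3.

3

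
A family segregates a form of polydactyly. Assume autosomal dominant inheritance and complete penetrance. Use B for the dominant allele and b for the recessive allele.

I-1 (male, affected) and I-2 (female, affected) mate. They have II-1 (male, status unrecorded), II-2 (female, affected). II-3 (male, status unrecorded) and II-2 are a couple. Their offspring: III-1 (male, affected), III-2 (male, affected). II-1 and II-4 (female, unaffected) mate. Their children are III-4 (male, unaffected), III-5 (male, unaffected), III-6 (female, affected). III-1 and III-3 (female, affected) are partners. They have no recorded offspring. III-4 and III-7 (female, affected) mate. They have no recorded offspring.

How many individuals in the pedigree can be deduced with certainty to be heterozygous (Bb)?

Obligate heterozygotes: II-1 passed B to III-6 (Bb, whose b came from II-4) and passed b to III-4 (bb), so II-1 is Bb; III-6 is affected so carries B and received b from II-4 (bb), so III-6 is Bb.
Every other individual is either homozygous by phenotype or has at least one consistent homozygous assignment, so the count is 2.

2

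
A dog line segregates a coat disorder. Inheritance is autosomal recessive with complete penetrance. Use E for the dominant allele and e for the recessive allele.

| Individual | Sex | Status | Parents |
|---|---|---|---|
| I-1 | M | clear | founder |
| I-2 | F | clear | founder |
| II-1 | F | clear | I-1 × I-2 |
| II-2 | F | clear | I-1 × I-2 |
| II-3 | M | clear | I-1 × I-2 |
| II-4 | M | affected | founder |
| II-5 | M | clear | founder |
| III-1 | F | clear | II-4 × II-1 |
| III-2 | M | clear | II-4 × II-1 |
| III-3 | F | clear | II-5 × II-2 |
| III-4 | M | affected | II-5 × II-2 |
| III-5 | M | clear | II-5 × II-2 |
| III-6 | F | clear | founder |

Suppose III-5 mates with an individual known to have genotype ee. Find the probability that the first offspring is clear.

II-5 is clear so carries E and passed e to III-4 (ee), so II-5 is Ee.
II-2 is clear so carries E and passed e to III-4 (ee), so II-2 is Ee.
III-5 is a clear offspring of II-5 (Ee) × II-2 (Ee), whose cross gives 1/4 EE : 1/2 Ee : 1/4 ee; conditioning on being clear, III-5 is EE with probability 1/3, Ee with probability 2/3.
Summing over parental genotype combinations, P(offspring is clear) = 1/3·1 + 2/3·1/2 = 2/3.

2/3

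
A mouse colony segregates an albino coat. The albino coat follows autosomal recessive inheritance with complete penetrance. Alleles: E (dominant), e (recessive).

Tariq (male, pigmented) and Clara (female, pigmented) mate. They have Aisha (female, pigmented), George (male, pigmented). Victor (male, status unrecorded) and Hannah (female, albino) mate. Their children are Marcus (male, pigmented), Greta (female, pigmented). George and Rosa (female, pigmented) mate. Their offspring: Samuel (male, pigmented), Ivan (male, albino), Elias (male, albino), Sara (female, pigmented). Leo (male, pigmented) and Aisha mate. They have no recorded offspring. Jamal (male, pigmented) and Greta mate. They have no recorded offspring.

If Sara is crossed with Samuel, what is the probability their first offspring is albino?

1/9

George is pigmented so carries E and passed e to Ivan (ee), so George is Ee.
Rosa is pigmented so carries E and passed e to Ivan (ee), so Rosa is Ee.
Sara is a pigmented offspring of George (Ee) × Rosa (Ee), whose cross gives 1/4 EE : 1/2 Ee : 1/4 ee; conditioning on being pigmented, Sara is EE with probability 1/3, Ee with probability 2/3.
Samuel is a pigmented offspring of George (Ee) × Rosa (Ee), whose cross gives 1/4 EE : 1/2 Ee : 1/4 ee; conditioning on being pigmented, Samuel is EE with probability 1/3, Ee with probability 2/3.
Summing over parental genotype combinations, P(offspring is albino) = 4/9·1/4 = 1/9.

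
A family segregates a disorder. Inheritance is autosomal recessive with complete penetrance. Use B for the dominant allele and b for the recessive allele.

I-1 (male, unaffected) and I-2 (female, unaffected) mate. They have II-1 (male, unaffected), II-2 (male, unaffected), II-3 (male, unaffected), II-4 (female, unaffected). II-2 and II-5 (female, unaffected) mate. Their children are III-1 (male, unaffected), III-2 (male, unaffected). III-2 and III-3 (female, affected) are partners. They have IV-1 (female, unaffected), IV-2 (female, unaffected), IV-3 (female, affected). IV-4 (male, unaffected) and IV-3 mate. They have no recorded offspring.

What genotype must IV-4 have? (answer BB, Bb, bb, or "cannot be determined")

cannot be determined

IV-4's phenotype allows BB or Bb, and no parent or child forces a single allele at both positions; consistent genotype assignments exist with IV-4 as BB or Bb.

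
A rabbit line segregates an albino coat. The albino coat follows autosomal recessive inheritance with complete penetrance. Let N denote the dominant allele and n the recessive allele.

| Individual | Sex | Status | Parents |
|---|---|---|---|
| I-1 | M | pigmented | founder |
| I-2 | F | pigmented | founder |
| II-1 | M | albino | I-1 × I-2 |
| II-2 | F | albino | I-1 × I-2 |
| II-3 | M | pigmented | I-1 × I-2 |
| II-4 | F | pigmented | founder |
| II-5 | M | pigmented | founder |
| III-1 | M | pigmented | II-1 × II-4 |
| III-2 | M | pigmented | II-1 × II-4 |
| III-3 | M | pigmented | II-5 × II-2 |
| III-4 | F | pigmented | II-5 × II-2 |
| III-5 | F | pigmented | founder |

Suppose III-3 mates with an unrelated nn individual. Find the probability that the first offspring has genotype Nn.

III-3 is pigmented so carries N and received n from II-2 (nn), so III-3 is Nn.
The cross gives 1/2 Nn : 1/2 nn, so P(offspring has genotype Nn) = 1/2.

1/2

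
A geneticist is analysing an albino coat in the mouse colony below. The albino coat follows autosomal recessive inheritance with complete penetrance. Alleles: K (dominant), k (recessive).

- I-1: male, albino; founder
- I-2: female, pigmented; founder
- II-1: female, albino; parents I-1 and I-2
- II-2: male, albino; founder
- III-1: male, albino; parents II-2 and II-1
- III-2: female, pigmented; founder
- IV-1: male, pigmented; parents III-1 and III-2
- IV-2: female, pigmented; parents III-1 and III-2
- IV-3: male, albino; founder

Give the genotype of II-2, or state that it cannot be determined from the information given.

II-2 is albino, so II-2 is kk.

kk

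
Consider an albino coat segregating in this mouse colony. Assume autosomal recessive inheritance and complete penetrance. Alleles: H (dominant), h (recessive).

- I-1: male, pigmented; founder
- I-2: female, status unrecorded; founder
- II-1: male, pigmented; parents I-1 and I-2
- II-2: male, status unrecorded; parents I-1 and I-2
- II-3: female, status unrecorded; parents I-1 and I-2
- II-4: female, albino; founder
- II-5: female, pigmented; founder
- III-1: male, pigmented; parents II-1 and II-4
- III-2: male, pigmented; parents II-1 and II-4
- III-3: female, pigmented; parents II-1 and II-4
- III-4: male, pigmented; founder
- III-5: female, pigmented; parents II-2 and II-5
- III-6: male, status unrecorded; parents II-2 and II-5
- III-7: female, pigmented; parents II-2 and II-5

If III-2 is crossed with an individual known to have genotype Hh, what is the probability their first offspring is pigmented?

III-2 is pigmented so carries H and received h from II-4 (hh), so III-2 is Hh.
The cross gives 1/4 HH : 1/2 Hh : 1/4 hh, so P(offspring is pigmented) = 3/4.

3/4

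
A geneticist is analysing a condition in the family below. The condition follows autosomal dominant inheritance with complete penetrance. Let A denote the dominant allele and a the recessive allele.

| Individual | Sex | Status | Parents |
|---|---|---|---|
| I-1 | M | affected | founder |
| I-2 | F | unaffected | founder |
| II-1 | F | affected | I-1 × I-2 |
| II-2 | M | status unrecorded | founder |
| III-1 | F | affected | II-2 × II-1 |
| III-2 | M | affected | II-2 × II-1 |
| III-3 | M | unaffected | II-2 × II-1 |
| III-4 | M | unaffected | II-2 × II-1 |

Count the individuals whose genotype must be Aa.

Obligate heterozygotes: II-1 is affected so carries A and received a from I-2 (aa), so II-1 is Aa.
Every other individual is either homozygous by phenotype or has at least one consistent homozygous assignment, so the count is 1.

1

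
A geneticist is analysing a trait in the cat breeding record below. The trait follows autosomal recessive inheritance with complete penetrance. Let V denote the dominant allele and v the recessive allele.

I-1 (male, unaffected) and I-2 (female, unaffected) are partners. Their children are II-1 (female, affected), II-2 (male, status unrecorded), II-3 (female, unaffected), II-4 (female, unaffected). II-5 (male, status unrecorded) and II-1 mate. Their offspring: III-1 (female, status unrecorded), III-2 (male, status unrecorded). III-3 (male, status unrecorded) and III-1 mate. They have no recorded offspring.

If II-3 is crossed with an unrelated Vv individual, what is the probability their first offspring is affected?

1/6

I-1 is unaffected so carries V and passed v to II-1 (vv), so I-1 is Vv.
I-2 is unaffected so carries V and passed v to II-1 (vv), so I-2 is Vv.
II-3 is an unaffected offspring of I-1 (Vv) × I-2 (Vv), whose cross gives 1/4 VV : 1/2 Vv : 1/4 vv; conditioning on being unaffected, II-3 is VV with probability 1/3, Vv with probability 2/3.
Summing over parental genotype combinations, P(offspring is affected) = 2/3·1/4 = 1/6.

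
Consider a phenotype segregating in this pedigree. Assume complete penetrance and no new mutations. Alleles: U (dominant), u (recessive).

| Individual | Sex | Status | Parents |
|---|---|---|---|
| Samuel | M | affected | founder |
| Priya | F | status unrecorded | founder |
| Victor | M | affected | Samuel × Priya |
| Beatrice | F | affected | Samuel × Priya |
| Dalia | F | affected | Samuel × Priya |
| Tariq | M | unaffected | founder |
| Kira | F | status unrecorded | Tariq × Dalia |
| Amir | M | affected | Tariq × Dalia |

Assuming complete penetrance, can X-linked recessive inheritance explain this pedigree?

A consistent assignment under X-linked recessive exists: Samuel X^u Y, Priya X^U X^u, Victor X^u Y, Beatrice X^u X^u, Dalia X^u X^u, Tariq X^U Y, Kira X^U X^u, Amir X^u Y.
In this assignment every recorded phenotype matches its genotype and every non-founder's genotype is obtainable from its parents' genotypes, so the pedigree is consistent.

Yes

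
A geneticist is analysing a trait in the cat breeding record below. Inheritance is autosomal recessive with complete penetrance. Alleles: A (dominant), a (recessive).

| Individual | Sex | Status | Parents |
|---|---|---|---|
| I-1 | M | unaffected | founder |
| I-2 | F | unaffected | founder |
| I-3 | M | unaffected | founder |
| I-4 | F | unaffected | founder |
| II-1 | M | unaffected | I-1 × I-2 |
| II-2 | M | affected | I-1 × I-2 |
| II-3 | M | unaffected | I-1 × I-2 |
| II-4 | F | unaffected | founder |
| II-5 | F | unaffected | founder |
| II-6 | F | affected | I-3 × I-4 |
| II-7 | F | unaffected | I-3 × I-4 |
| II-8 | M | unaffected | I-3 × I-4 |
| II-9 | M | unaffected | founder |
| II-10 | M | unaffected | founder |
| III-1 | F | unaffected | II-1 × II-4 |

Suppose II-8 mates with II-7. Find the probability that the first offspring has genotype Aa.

I-3 is unaffected so carries A and passed a to II-6 (aa), so I-3 is Aa.
I-4 is unaffected so carries A and passed a to II-6 (aa), so I-4 is Aa.
II-8 is an unaffected offspring of I-3 (Aa) × I-4 (Aa), whose cross gives 1/4 AA : 1/2 Aa : 1/4 aa; conditioning on being unaffected, II-8 is AA with probability 1/3, Aa with probability 2/3.
II-7 is an unaffected offspring of I-3 (Aa) × I-4 (Aa), whose cross gives 1/4 AA : 1/2 Aa : 1/4 aa; conditioning on being unaffected, II-7 is AA with probability 1/3, Aa with probability 2/3.
Summing over parental genotype combinations, P(offspring has genotype Aa) = 2/9·1/2 + 2/9·1/2 + 4/9·1/2 = 4/9.

4/9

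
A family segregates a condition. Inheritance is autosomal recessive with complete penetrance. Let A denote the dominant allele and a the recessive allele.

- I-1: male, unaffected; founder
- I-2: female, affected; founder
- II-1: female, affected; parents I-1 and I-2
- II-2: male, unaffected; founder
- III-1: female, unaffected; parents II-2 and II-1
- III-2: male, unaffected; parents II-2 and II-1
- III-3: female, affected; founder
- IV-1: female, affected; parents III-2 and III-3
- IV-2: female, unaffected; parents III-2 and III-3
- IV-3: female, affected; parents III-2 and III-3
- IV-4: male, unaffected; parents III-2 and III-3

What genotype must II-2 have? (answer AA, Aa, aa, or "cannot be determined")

II-2's phenotype allows AA or Aa, and no parent or child forces a single allele at both positions; consistent genotype assignments exist with II-2 as AA or Aa.

cannot be determined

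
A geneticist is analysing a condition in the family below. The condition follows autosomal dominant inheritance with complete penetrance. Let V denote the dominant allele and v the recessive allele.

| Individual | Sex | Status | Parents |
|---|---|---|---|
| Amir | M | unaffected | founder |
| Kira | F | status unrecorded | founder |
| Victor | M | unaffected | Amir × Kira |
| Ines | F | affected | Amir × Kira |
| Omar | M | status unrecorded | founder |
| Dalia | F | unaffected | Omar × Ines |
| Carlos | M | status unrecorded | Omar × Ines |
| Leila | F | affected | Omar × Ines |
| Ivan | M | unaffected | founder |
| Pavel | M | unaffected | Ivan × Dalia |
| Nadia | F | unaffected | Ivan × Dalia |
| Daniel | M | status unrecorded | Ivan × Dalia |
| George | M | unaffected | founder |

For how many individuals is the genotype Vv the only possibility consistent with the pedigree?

Obligate heterozygotes: Kira passed V to Ines (Vv, whose v came from Amir) and passed v to Victor (vv), so Kira is Vv; Ines is affected so carries V and received v from Amir (vv), so Ines is Vv.
Every other individual is either homozygous by phenotype or has at least one consistent homozygous assignment, so the count is 2.

2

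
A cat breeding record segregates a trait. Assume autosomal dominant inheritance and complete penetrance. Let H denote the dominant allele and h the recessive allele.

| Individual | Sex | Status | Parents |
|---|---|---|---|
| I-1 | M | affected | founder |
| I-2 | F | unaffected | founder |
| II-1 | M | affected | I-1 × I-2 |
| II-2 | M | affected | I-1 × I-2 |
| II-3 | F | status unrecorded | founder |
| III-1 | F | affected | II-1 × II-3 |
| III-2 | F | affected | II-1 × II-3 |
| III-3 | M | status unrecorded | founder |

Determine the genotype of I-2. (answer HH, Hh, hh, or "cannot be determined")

I-2 is unaffected, so I-2 is hh.

hh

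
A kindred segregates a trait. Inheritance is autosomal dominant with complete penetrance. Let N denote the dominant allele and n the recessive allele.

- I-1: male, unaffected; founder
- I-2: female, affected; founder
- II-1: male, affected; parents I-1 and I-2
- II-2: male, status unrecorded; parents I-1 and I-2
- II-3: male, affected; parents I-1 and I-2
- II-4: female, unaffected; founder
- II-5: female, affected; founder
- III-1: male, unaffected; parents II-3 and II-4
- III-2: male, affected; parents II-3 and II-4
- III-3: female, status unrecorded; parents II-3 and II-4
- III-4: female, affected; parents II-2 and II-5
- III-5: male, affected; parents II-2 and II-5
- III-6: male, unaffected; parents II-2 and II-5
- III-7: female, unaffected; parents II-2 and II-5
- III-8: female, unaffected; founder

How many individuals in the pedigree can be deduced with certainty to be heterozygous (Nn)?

Obligate heterozygotes: II-1 is affected so carries N and received n from I-1 (nn), so II-1 is Nn; II-3 is affected so carries N and received n from I-1 (nn), so II-3 is Nn; II-5 is affected so carries N and passed n to III-6 (nn), so II-5 is Nn; III-2 is affected so carries N and received n from II-4 (nn), so III-2 is Nn.
Every other individual is either homozygous by phenotype or has at least one consistent homozygous assignment, so the count is 4.

4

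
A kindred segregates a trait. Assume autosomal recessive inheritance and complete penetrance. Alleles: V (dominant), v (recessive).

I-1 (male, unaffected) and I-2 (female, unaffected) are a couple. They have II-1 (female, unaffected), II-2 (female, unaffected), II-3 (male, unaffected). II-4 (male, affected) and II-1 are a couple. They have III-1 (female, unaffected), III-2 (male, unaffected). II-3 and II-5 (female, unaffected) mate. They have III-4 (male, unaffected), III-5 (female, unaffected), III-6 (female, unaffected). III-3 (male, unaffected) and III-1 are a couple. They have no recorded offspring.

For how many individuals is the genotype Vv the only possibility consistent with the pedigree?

Obligate heterozygotes: III-1 is unaffected so carries V and received v from II-4 (vv), so III-1 is Vv; III-2 is unaffected so carries V and received v from II-4 (vv), so III-2 is Vv.
Every other individual is either homozygous by phenotype or has at least one consistent homozygous assignment, so the count is 2.

2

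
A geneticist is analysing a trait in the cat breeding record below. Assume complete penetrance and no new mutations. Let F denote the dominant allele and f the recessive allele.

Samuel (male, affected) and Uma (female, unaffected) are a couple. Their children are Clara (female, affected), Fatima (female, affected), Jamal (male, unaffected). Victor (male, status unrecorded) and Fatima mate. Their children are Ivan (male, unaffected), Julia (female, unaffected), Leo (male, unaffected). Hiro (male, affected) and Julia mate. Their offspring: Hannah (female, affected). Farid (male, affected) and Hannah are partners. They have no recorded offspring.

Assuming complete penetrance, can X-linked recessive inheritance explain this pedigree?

No

Under X-linked recessive, Ivan (unaffected, male) cannot arise from Victor (unrecorded) × Fatima (affected).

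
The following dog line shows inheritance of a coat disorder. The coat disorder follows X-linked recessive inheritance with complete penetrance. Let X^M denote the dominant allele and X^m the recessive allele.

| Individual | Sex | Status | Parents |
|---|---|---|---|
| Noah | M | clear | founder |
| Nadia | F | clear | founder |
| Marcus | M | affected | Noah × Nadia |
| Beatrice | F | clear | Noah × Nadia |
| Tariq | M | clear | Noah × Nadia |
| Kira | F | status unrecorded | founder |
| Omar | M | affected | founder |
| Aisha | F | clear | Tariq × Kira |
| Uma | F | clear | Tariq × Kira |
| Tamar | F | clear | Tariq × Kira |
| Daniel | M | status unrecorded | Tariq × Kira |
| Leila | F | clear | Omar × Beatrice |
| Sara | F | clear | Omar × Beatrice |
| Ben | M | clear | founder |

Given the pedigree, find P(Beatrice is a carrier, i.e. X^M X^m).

Noah is clear, so Noah is X^M Y.
Nadia is clear so carries M and passed m to Marcus (X^m Y), so Nadia is X^M X^m.
Their cross gives offspring ratios 1/2 X^M X^M : 1/2 X^M X^m. Conditioning on Beatrice being clear, P(X^M X^m) = 1/2 / 1 = 1/2 before taking Beatrice's own offspring into account.
Omar is affected, so Omar is X^m Y.
Now use Beatrice's offspring. Probability of each recorded status — clear daughter Leila: 1/2 if Beatrice is X^M X^m, 1 if X^M X^M; clear daughter Sara: 1/2 if Beatrice is X^M X^m, 1 if X^M X^M.
Bayes: P(X^M X^m) = 1/2·1/4 / (1/2·1/4 + 1/2·1) = 1/5.

1/5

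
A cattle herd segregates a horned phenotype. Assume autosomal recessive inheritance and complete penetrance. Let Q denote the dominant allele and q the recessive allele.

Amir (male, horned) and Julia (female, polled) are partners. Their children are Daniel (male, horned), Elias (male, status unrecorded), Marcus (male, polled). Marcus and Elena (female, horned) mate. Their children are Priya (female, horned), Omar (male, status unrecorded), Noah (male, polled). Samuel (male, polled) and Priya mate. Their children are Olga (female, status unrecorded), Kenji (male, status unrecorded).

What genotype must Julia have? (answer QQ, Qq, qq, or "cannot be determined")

From phenotype alone, Julia is QQ or Qq.
Julia is polled so carries Q and passed q to Daniel (qq), so Julia is Qq.

Qq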